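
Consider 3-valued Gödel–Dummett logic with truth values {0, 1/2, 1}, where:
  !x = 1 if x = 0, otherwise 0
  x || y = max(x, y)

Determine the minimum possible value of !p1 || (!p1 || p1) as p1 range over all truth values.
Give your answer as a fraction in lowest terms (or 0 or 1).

Take p1 = 1/2:
!p1 = !1/2 = 0
!p1 = !1/2 = 0
!p1 || p1 = 0 || 1/2 = 1/2
!p1 || (!p1 || p1) = 0 || 1/2 = 1/2
No assignment yields a value below 1/2, so this is the minimum.

1/2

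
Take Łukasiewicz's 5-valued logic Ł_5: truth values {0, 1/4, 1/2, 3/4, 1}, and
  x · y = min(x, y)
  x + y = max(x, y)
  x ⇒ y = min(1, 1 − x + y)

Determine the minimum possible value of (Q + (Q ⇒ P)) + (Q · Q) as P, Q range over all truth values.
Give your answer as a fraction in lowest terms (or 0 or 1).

Take P = 0, Q = 1/2:
Q ⇒ P = 1/2 ⇒ 0 = 1/2
Q + (Q ⇒ P) = 1/2 + 1/2 = 1/2
Q · Q = 1/2 · 1/2 = 1/2
(Q + (Q ⇒ P)) + (Q · Q) = 1/2 + 1/2 = 1/2
No assignment yields a value below 1/2, so this is the minimum.

1/2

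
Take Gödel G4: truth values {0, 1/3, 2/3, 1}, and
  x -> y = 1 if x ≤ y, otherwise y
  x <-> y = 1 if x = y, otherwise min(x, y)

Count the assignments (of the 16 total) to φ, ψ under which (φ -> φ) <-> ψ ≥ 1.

4

φ = 0, ψ = 0 ↦ 0  <
φ = 0, ψ = 1/3 ↦ 1/3  <
φ = 0, ψ = 2/3 ↦ 2/3  <
φ = 0, ψ = 1 ↦ 1  ≥
φ = 1/3, ψ = 0 ↦ 0  <
φ = 1/3, ψ = 1/3 ↦ 1/3  <
φ = 1/3, ψ = 2/3 ↦ 2/3  <
φ = 1/3, ψ = 1 ↦ 1  ≥
φ = 2/3, ψ = 0 ↦ 0  <
φ = 2/3, ψ = 1/3 ↦ 1/3  <
φ = 2/3, ψ = 2/3 ↦ 2/3  <
φ = 2/3, ψ = 1 ↦ 1  ≥
φ = 1, ψ = 0 ↦ 0  <
φ = 1, ψ = 1/3 ↦ 1/3  <
φ = 1, ψ = 2/3 ↦ 2/3  <
φ = 1, ψ = 1 ↦ 1  ≥
So 4 of the 16 assignments meet the threshold.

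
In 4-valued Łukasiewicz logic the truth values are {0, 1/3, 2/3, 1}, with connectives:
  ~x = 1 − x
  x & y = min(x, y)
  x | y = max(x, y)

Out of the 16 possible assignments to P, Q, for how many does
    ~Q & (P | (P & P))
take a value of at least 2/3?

4

P = 0, Q = 0 ↦ 0  <
P = 0, Q = 1/3 ↦ 0  <
P = 0, Q = 2/3 ↦ 0  <
P = 0, Q = 1 ↦ 0  <
P = 1/3, Q = 0 ↦ 1/3  <
P = 1/3, Q = 1/3 ↦ 1/3  <
P = 1/3, Q = 2/3 ↦ 1/3  <
P = 1/3, Q = 1 ↦ 0  <
P = 2/3, Q = 0 ↦ 2/3  ≥
P = 2/3, Q = 1/3 ↦ 2/3  ≥
P = 2/3, Q = 2/3 ↦ 1/3  <
P = 2/3, Q = 1 ↦ 0  <
P = 1, Q = 0 ↦ 1  ≥
P = 1, Q = 1/3 ↦ 2/3  ≥
P = 1, Q = 2/3 ↦ 1/3  <
P = 1, Q = 1 ↦ 0  <
So 4 of the 16 assignments meet the threshold.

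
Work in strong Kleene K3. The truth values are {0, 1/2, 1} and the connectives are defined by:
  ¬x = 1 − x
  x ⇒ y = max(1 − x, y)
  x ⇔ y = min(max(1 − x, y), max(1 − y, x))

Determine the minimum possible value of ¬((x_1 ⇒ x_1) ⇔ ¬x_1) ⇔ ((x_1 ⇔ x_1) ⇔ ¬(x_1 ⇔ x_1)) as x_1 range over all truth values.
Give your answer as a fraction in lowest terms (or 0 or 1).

Take x_1 = 1:
x_1 ⇒ x_1 = 1 ⇒ 1 = 1
¬x_1 = ¬1 = 0
(x_1 ⇒ x_1) ⇔ ¬x_1 = 1 ⇔ 0 = 0
¬((x_1 ⇒ x_1) ⇔ ¬x_1) = ¬0 = 1
x_1 ⇔ x_1 = 1 ⇔ 1 = 1
x_1 ⇔ x_1 = 1 ⇔ 1 = 1
¬(x_1 ⇔ x_1) = ¬1 = 0
(x_1 ⇔ x_1) ⇔ ¬(x_1 ⇔ x_1) = 1 ⇔ 0 = 0
¬((x_1 ⇒ x_1) ⇔ ¬x_1) ⇔ ((x_1 ⇔ x_1) ⇔ ¬(x_1 ⇔ x_1)) = 1 ⇔ 0 = 0
No assignment yields a value below 0, so this is the minimum.

0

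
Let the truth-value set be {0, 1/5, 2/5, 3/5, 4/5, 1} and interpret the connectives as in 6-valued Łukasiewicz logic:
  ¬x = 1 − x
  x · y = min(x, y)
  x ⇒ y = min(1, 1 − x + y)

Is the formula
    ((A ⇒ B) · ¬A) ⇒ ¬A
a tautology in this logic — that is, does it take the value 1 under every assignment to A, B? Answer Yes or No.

At A = 1/5, B = 2/5, for instance:
A ⇒ B = 1/5 ⇒ 2/5 = 1
¬A = ¬1/5 = 4/5
(A ⇒ B) · ¬A = 1 · 4/5 = 4/5
((A ⇒ B) · ¬A) ⇒ ¬A = 4/5 ⇒ 4/5 = 1
and checking the remaining 35 assignments likewise gives ≥ 1 in every case.

Yes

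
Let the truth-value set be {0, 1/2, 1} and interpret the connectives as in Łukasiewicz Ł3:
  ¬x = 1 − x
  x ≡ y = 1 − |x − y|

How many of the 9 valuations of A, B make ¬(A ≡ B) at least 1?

A = 0, B = 0 ↦ 0  <
A = 0, B = 1/2 ↦ 1/2  <
A = 0, B = 1 ↦ 1  ≥
A = 1/2, B = 0 ↦ 1/2  <
A = 1/2, B = 1/2 ↦ 0  <
A = 1/2, B = 1 ↦ 1/2  <
A = 1, B = 0 ↦ 1  ≥
A = 1, B = 1/2 ↦ 1/2  <
A = 1, B = 1 ↦ 0  <
So 2 of the 9 assignments meet the threshold.

2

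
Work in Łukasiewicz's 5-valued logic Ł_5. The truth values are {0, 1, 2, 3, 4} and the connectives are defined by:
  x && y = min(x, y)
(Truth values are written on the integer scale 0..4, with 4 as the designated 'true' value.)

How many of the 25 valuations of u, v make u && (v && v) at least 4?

value 4: 1 assignment (counts)
value 3: 3 assignments
value 2: 5 assignments
value 1: 7 assignments
value 0: 9 assignments
So 1 of the 25 assignments meets the threshold.

1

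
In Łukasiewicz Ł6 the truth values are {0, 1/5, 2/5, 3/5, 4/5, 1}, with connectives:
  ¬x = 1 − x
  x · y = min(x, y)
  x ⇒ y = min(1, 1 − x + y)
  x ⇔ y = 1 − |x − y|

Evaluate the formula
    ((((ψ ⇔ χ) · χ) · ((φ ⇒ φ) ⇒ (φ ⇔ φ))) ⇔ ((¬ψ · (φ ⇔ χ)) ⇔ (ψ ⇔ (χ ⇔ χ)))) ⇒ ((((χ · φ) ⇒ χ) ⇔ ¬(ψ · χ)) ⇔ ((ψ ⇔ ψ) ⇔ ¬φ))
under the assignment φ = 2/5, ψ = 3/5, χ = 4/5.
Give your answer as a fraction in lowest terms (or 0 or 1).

ψ ⇔ χ = 3/5 ⇔ 4/5 = 4/5
(ψ ⇔ χ) · χ = 4/5 · 4/5 = 4/5
φ ⇒ φ = 2/5 ⇒ 2/5 = 1
φ ⇔ φ = 2/5 ⇔ 2/5 = 1
(φ ⇒ φ) ⇒ (φ ⇔ φ) = 1 ⇒ 1 = 1
((ψ ⇔ χ) · χ) · ((φ ⇒ φ) ⇒ (φ ⇔ φ)) = 4/5 · 1 = 4/5
¬ψ = ¬3/5 = 2/5
φ ⇔ χ = 2/5 ⇔ 4/5 = 3/5
¬ψ · (φ ⇔ χ) = 2/5 · 3/5 = 2/5
χ ⇔ χ = 4/5 ⇔ 4/5 = 1
ψ ⇔ (χ ⇔ χ) = 3/5 ⇔ 1 = 3/5
(¬ψ · (φ ⇔ χ)) ⇔ (ψ ⇔ (χ ⇔ χ)) = 2/5 ⇔ 3/5 = 4/5
(((ψ ⇔ χ) · χ) · ((φ ⇒ φ) ⇒ (φ ⇔ φ))) ⇔ ((¬ψ · (φ ⇔ χ)) ⇔ (ψ ⇔ (χ ⇔ χ))) = 4/5 ⇔ 4/5 = 1
χ · φ = 4/5 · 2/5 = 2/5
(χ · φ) ⇒ χ = 2/5 ⇒ 4/5 = 1
ψ · χ = 3/5 · 4/5 = 3/5
¬(ψ · χ) = ¬3/5 = 2/5
((χ · φ) ⇒ χ) ⇔ ¬(ψ · χ) = 1 ⇔ 2/5 = 2/5
ψ ⇔ ψ = 3/5 ⇔ 3/5 = 1
¬φ = ¬2/5 = 3/5
(ψ ⇔ ψ) ⇔ ¬φ = 1 ⇔ 3/5 = 3/5
(((χ · φ) ⇒ χ) ⇔ ¬(ψ · χ)) ⇔ ((ψ ⇔ ψ) ⇔ ¬φ) = 2/5 ⇔ 3/5 = 4/5
((((ψ ⇔ χ) · χ) · ((φ ⇒ φ) ⇒ (φ ⇔ φ))) ⇔ ((¬ψ · (φ ⇔ χ)) ⇔ (ψ ⇔ (χ ⇔ χ)))) ⇒ ((((χ · φ) ⇒ χ) ⇔ ¬(ψ · χ)) ⇔ ((ψ ⇔ ψ) ⇔ ¬φ)) = 1 ⇒ 4/5 = 4/5

4/5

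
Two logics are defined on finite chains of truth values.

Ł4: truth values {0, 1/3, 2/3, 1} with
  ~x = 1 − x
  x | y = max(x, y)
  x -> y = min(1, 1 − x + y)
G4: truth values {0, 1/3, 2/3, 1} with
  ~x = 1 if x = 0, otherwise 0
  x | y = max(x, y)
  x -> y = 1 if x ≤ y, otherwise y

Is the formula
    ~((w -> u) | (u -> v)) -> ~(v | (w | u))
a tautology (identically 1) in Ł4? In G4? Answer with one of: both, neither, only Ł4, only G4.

only G4

In Ł4: at u = 1/3, v = 0, w = 1 the value is 2/3 — not a tautology.
In G4: every assignment gives 1 — tautology.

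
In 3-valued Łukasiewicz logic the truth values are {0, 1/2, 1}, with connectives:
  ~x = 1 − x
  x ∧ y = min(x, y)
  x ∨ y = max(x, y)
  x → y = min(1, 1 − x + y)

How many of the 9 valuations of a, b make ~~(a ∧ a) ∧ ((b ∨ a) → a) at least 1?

3

a = 0, b = 0 ↦ 0  <
a = 0, b = 1/2 ↦ 0  <
a = 0, b = 1 ↦ 0  <
a = 1/2, b = 0 ↦ 1/2  <
a = 1/2, b = 1/2 ↦ 1/2  <
a = 1/2, b = 1 ↦ 1/2  <
a = 1, b = 0 ↦ 1  ≥
a = 1, b = 1/2 ↦ 1  ≥
a = 1, b = 1 ↦ 1  ≥
So 3 of the 9 assignments meet the threshold.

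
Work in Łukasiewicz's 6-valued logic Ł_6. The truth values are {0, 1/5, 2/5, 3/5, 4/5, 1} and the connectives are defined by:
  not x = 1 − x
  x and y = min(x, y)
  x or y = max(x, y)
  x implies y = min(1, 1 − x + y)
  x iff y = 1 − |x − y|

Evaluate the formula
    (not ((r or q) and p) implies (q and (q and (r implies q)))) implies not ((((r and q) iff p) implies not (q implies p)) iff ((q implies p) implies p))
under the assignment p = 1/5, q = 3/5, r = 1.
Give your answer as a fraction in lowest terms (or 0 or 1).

r or q = 1 or 3/5 = 1
(r or q) and p = 1 and 1/5 = 1/5
not ((r or q) and p) = not 1/5 = 4/5
r implies q = 1 implies 3/5 = 3/5
q and (r implies q) = 3/5 and 3/5 = 3/5
q and (q and (r implies q)) = 3/5 and 3/5 = 3/5
not ((r or q) and p) implies (q and (q and (r implies q))) = 4/5 implies 3/5 = 4/5
r and q = 1 and 3/5 = 3/5
(r and q) iff p = 3/5 iff 1/5 = 3/5
q implies p = 3/5 implies 1/5 = 3/5
not (q implies p) = not 3/5 = 2/5
((r and q) iff p) implies not (q implies p) = 3/5 implies 2/5 = 4/5
q implies p = 3/5 implies 1/5 = 3/5
(q implies p) implies p = 3/5 implies 1/5 = 3/5
(((r and q) iff p) implies not (q implies p)) iff ((q implies p) implies p) = 4/5 iff 3/5 = 4/5
not ((((r and q) iff p) implies not (q implies p)) iff ((q implies p) implies p)) = not 4/5 = 1/5
(not ((r or q) and p) implies (q and (q and (r implies q)))) implies not ((((r and q) iff p) implies not (q implies p)) iff ((q implies p) implies p)) = 4/5 implies 1/5 = 2/5

2/5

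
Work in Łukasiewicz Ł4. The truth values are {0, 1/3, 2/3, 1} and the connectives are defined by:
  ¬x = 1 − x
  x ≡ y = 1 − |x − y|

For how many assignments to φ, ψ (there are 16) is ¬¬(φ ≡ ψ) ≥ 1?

4

φ = 0, ψ = 0 ↦ 1  ≥
φ = 0, ψ = 1/3 ↦ 2/3  <
φ = 0, ψ = 2/3 ↦ 1/3  <
φ = 0, ψ = 1 ↦ 0  <
φ = 1/3, ψ = 0 ↦ 2/3  <
φ = 1/3, ψ = 1/3 ↦ 1  ≥
φ = 1/3, ψ = 2/3 ↦ 2/3  <
φ = 1/3, ψ = 1 ↦ 1/3  <
φ = 2/3, ψ = 0 ↦ 1/3  <
φ = 2/3, ψ = 1/3 ↦ 2/3  <
φ = 2/3, ψ = 2/3 ↦ 1  ≥
φ = 2/3, ψ = 1 ↦ 2/3  <
φ = 1, ψ = 0 ↦ 0  <
φ = 1, ψ = 1/3 ↦ 1/3  <
φ = 1, ψ = 2/3 ↦ 2/3  <
φ = 1, ψ = 1 ↦ 1  ≥
So 4 of the 16 assignments meet the threshold.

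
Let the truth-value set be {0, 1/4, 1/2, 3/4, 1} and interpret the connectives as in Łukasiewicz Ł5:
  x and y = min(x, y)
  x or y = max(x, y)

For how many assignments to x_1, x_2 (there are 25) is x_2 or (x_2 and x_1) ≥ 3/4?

value 1: 5 assignments (counts)
value 3/4: 5 assignments (counts)
value 1/2: 5 assignments
value 1/4: 5 assignments
value 0: 5 assignments
So 10 of the 25 assignments meet the threshold.

10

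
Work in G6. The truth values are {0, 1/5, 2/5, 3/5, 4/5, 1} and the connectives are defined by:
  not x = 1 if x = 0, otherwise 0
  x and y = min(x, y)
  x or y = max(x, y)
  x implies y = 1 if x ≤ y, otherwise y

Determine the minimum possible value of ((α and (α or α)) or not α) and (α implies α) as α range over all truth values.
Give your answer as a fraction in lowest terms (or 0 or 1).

Take α = 1/5:
α or α = 1/5 or 1/5 = 1/5
α and (α or α) = 1/5 and 1/5 = 1/5
not α = not 1/5 = 0
(α and (α or α)) or not α = 1/5 or 0 = 1/5
α implies α = 1/5 implies 1/5 = 1
((α and (α or α)) or not α) and (α implies α) = 1/5 and 1 = 1/5
No assignment yields a value below 1/5, so this is the minimum.

1/5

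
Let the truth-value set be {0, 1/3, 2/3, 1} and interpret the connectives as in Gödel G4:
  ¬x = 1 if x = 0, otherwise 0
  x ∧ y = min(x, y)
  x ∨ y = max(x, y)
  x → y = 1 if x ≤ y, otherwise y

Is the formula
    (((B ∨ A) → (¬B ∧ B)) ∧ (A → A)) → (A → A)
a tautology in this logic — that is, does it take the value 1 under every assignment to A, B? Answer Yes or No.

Yes

A = 0, B = 0 ↦ 1
A = 0, B = 1/3 ↦ 1
A = 0, B = 2/3 ↦ 1
A = 0, B = 1 ↦ 1
A = 1/3, B = 0 ↦ 1
A = 1/3, B = 1/3 ↦ 1
A = 1/3, B = 2/3 ↦ 1
A = 1/3, B = 1 ↦ 1
A = 2/3, B = 0 ↦ 1
A = 2/3, B = 1/3 ↦ 1
A = 2/3, B = 2/3 ↦ 1
A = 2/3, B = 1 ↦ 1
A = 1, B = 0 ↦ 1
A = 1, B = 1/3 ↦ 1
A = 1, B = 2/3 ↦ 1
A = 1, B = 1 ↦ 1
Every assignment gives a value ≥ 1.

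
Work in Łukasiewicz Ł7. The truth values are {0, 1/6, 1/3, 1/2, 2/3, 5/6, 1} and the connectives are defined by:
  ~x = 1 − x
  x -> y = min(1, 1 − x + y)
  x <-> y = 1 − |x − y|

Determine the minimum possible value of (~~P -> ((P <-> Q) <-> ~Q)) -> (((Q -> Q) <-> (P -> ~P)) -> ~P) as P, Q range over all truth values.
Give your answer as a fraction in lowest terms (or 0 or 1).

1/2

Take P = 1/2, Q = 0:
~P = ~1/2 = 1/2
~~P = ~1/2 = 1/2
P <-> Q = 1/2 <-> 0 = 1/2
~Q = ~0 = 1
(P <-> Q) <-> ~Q = 1/2 <-> 1 = 1/2
~~P -> ((P <-> Q) <-> ~Q) = 1/2 -> 1/2 = 1
Q -> Q = 0 -> 0 = 1
~P = ~1/2 = 1/2
P -> ~P = 1/2 -> 1/2 = 1
(Q -> Q) <-> (P -> ~P) = 1 <-> 1 = 1
~P = ~1/2 = 1/2
((Q -> Q) <-> (P -> ~P)) -> ~P = 1 -> 1/2 = 1/2
(~~P -> ((P <-> Q) <-> ~Q)) -> (((Q -> Q) <-> (P -> ~P)) -> ~P) = 1 -> 1/2 = 1/2
No assignment yields a value below 1/2, so this is the minimum.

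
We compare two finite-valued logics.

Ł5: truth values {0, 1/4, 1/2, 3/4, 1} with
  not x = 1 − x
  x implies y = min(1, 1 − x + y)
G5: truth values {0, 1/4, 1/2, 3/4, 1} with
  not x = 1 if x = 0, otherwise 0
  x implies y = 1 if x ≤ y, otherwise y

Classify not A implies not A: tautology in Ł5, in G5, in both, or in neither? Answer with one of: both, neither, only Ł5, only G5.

In Ł5: every assignment gives 1 — tautology.
In G5: every assignment gives 1 — tautology.

both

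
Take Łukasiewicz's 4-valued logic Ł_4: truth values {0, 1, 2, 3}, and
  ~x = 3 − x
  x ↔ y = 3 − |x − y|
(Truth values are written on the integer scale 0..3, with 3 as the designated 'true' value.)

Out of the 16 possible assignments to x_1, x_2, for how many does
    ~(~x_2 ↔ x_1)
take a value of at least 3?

2

x_1 = 0, x_2 = 0 ↦ 3  ≥
x_1 = 0, x_2 = 1 ↦ 2  <
x_1 = 0, x_2 = 2 ↦ 1  <
x_1 = 0, x_2 = 3 ↦ 0  <
x_1 = 1, x_2 = 0 ↦ 2  <
x_1 = 1, x_2 = 1 ↦ 1  <
x_1 = 1, x_2 = 2 ↦ 0  <
x_1 = 1, x_2 = 3 ↦ 1  <
x_1 = 2, x_2 = 0 ↦ 1  <
x_1 = 2, x_2 = 1 ↦ 0  <
x_1 = 2, x_2 = 2 ↦ 1  <
x_1 = 2, x_2 = 3 ↦ 2  <
x_1 = 3, x_2 = 0 ↦ 0  <
x_1 = 3, x_2 = 1 ↦ 1  <
x_1 = 3, x_2 = 2 ↦ 2  <
x_1 = 3, x_2 = 3 ↦ 3  ≥
So 2 of the 16 assignments meet the threshold.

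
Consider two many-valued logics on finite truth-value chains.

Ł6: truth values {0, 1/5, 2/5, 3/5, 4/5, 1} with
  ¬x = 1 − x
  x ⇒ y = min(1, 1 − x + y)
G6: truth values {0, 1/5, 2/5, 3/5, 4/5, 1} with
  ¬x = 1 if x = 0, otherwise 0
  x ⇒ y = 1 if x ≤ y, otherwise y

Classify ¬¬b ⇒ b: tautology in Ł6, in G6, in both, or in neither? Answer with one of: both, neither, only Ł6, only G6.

only Ł6

In Ł6: every assignment gives 1 — tautology.
In G6: at b = 1/5 the value is 1/5 — not a tautology.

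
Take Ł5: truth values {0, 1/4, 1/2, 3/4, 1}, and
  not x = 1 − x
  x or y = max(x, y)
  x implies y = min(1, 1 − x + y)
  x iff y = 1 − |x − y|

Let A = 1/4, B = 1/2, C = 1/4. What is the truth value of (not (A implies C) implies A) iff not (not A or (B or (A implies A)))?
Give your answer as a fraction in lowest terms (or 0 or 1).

0

A implies C = 1/4 implies 1/4 = 1
not (A implies C) = not 1 = 0
not (A implies C) implies A = 0 implies 1/4 = 1
not A = not 1/4 = 3/4
A implies A = 1/4 implies 1/4 = 1
B or (A implies A) = 1/2 or 1 = 1
not A or (B or (A implies A)) = 3/4 or 1 = 1
not (not A or (B or (A implies A))) = not 1 = 0
(not (A implies C) implies A) iff not (not A or (B or (A implies A))) = 1 iff 0 = 0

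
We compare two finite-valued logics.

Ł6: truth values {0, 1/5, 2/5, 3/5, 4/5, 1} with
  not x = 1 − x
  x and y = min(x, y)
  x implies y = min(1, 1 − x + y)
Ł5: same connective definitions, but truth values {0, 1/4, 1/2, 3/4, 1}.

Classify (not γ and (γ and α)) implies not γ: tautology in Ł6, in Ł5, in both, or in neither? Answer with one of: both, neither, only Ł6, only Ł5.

In Ł6: every assignment gives 1 — tautology.
In Ł5: every assignment gives 1 — tautology.

both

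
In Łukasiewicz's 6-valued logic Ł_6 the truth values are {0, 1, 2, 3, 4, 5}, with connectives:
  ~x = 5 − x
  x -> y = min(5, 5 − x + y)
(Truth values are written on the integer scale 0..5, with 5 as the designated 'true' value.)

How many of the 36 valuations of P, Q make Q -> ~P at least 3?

value 5: 21 assignments (counts)
value 4: 5 assignments (counts)
value 3: 4 assignments (counts)
value 2: 3 assignments
value 1: 2 assignments
value 0: 1 assignment
So 30 of the 36 assignments meet the threshold.

30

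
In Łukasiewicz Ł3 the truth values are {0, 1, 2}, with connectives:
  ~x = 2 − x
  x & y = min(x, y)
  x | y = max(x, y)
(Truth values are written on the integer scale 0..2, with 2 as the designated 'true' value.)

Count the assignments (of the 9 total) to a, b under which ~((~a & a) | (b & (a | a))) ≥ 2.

4

a = 0, b = 0 ↦ 2  ≥
a = 0, b = 1 ↦ 2  ≥
a = 0, b = 2 ↦ 2  ≥
a = 1, b = 0 ↦ 1  <
a = 1, b = 1 ↦ 1  <
a = 1, b = 2 ↦ 1  <
a = 2, b = 0 ↦ 2  ≥
a = 2, b = 1 ↦ 1  <
a = 2, b = 2 ↦ 0  <
So 4 of the 9 assignments meet the threshold.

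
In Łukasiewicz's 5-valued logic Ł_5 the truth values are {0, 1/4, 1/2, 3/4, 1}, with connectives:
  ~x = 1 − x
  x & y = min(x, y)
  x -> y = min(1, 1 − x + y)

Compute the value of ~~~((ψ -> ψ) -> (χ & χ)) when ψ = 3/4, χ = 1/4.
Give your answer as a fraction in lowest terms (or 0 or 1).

3/4

ψ -> ψ = 3/4 -> 3/4 = 1
χ & χ = 1/4 & 1/4 = 1/4
(ψ -> ψ) -> (χ & χ) = 1 -> 1/4 = 1/4
~((ψ -> ψ) -> (χ & χ)) = ~1/4 = 3/4
~~((ψ -> ψ) -> (χ & χ)) = ~3/4 = 1/4
~~~((ψ -> ψ) -> (χ & χ)) = ~1/4 = 3/4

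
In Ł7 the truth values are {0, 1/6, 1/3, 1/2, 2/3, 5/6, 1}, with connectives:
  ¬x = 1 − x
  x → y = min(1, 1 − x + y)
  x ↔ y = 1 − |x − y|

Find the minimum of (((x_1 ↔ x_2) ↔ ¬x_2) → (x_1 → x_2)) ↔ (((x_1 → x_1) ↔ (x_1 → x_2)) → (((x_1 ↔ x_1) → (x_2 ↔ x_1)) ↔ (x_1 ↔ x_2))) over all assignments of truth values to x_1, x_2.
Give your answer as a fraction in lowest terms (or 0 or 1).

1/2

Take x_1 = 1, x_2 = 1/2:
x_1 ↔ x_2 = 1 ↔ 1/2 = 1/2
¬x_2 = ¬1/2 = 1/2
(x_1 ↔ x_2) ↔ ¬x_2 = 1/2 ↔ 1/2 = 1
x_1 → x_2 = 1 → 1/2 = 1/2
((x_1 ↔ x_2) ↔ ¬x_2) → (x_1 → x_2) = 1 → 1/2 = 1/2
x_1 → x_1 = 1 → 1 = 1
x_1 → x_2 = 1 → 1/2 = 1/2
(x_1 → x_1) ↔ (x_1 → x_2) = 1 ↔ 1/2 = 1/2
x_1 ↔ x_1 = 1 ↔ 1 = 1
x_2 ↔ x_1 = 1/2 ↔ 1 = 1/2
(x_1 ↔ x_1) → (x_2 ↔ x_1) = 1 → 1/2 = 1/2
x_1 ↔ x_2 = 1 ↔ 1/2 = 1/2
((x_1 ↔ x_1) → (x_2 ↔ x_1)) ↔ (x_1 ↔ x_2) = 1/2 ↔ 1/2 = 1
((x_1 → x_1) ↔ (x_1 → x_2)) → (((x_1 ↔ x_1) → (x_2 ↔ x_1)) ↔ (x_1 ↔ x_2)) = 1/2 → 1 = 1
(((x_1 ↔ x_2) ↔ ¬x_2) → (x_1 → x_2)) ↔ (((x_1 → x_1) ↔ (x_1 → x_2)) → (((x_1 ↔ x_1) → (x_2 ↔ x_1)) ↔ (x_1 ↔ x_2))) = 1/2 ↔ 1 = 1/2
No assignment yields a value below 1/2, so this is the minimum.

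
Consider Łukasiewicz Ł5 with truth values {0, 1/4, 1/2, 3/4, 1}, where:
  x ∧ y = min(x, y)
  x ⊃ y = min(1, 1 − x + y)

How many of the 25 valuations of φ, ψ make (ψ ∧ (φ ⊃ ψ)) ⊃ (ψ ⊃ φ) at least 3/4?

value 1: 19 assignments (counts)
value 3/4: 2 assignments (counts)
value 1/2: 2 assignments
value 1/4: 1 assignment
value 0: 1 assignment
So 21 of the 25 assignments meet the threshold.

21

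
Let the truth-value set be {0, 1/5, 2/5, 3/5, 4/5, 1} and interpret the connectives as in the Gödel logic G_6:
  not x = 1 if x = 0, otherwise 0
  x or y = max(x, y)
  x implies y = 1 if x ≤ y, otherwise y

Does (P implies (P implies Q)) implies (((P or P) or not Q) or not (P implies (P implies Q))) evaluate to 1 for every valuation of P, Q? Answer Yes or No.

Counterexample: take P = 0, Q = 1/5.
P implies Q = 0 implies 1/5 = 1
P implies (P implies Q) = 0 implies 1 = 1
P or P = 0 or 0 = 0
not Q = not 1/5 = 0
(P or P) or not Q = 0 or 0 = 0
P implies Q = 0 implies 1/5 = 1
P implies (P implies Q) = 0 implies 1 = 1
not (P implies (P implies Q)) = not 1 = 0
((P or P) or not Q) or not (P implies (P implies Q)) = 0 or 0 = 0
(P implies (P implies Q)) implies (((P or P) or not Q) or not (P implies (P implies Q))) = 1 implies 0 = 0
This gives 0 ≠ 1.

No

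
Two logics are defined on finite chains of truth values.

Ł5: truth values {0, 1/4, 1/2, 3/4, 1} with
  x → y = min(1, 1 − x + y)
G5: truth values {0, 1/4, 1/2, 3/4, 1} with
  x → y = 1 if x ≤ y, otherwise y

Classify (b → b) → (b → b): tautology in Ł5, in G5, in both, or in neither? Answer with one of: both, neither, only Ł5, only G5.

In Ł5: every assignment gives 1 — tautology.
In G5: every assignment gives 1 — tautology.

both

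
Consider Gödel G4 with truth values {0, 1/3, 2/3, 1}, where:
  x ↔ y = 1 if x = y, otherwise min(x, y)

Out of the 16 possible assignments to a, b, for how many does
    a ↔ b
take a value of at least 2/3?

6

a = 0, b = 0 ↦ 1  ≥
a = 0, b = 1/3 ↦ 0  <
a = 0, b = 2/3 ↦ 0  <
a = 0, b = 1 ↦ 0  <
a = 1/3, b = 0 ↦ 0  <
a = 1/3, b = 1/3 ↦ 1  ≥
a = 1/3, b = 2/3 ↦ 1/3  <
a = 1/3, b = 1 ↦ 1/3  <
a = 2/3, b = 0 ↦ 0  <
a = 2/3, b = 1/3 ↦ 1/3  <
a = 2/3, b = 2/3 ↦ 1  ≥
a = 2/3, b = 1 ↦ 2/3  ≥
a = 1, b = 0 ↦ 0  <
a = 1, b = 1/3 ↦ 1/3  <
a = 1, b = 2/3 ↦ 2/3  ≥
a = 1, b = 1 ↦ 1  ≥
So 6 of the 16 assignments meet the threshold.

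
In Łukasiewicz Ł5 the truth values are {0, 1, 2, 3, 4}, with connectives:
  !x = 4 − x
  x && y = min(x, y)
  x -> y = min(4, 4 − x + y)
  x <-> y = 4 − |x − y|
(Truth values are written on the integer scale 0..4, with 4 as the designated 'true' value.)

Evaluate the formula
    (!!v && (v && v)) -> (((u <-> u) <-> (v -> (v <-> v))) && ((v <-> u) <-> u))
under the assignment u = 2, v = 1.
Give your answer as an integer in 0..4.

4

!v = !1 = 3
!!v = !3 = 1
v && v = 1 && 1 = 1
!!v && (v && v) = 1 && 1 = 1
u <-> u = 2 <-> 2 = 4
v <-> v = 1 <-> 1 = 4
v -> (v <-> v) = 1 -> 4 = 4
(u <-> u) <-> (v -> (v <-> v)) = 4 <-> 4 = 4
v <-> u = 1 <-> 2 = 3
(v <-> u) <-> u = 3 <-> 2 = 3
((u <-> u) <-> (v -> (v <-> v))) && ((v <-> u) <-> u) = 4 && 3 = 3
(!!v && (v && v)) -> (((u <-> u) <-> (v -> (v <-> v))) && ((v <-> u) <-> u)) = 1 -> 3 = 4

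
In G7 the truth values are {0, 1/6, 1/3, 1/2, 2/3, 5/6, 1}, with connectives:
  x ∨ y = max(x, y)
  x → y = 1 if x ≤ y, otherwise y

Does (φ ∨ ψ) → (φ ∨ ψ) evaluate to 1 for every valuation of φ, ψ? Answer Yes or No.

Yes

At φ = 1/2, ψ = 1/3, for instance:
φ ∨ ψ = 1/2 ∨ 1/3 = 1/2
(φ ∨ ψ) → (φ ∨ ψ) = 1/2 → 1/2 = 1
and checking the remaining 48 assignments likewise gives ≥ 1 in every case.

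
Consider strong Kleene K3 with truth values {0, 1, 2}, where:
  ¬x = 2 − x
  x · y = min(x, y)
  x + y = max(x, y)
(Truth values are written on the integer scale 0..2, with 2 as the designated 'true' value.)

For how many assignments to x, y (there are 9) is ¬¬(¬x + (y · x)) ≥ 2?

x = 0, y = 0 ↦ 2  ≥
x = 0, y = 1 ↦ 2  ≥
x = 0, y = 2 ↦ 2  ≥
x = 1, y = 0 ↦ 1  <
x = 1, y = 1 ↦ 1  <
x = 1, y = 2 ↦ 1  <
x = 2, y = 0 ↦ 0  <
x = 2, y = 1 ↦ 1  <
x = 2, y = 2 ↦ 2  ≥
So 4 of the 9 assignments meet the threshold.

4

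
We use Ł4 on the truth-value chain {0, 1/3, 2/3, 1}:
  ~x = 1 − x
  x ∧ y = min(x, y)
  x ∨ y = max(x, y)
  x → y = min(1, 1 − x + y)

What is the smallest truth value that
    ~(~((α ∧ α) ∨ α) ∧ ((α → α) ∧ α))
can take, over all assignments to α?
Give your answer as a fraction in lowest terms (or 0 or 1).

2/3

Take α = 1/3:
α ∧ α = 1/3 ∧ 1/3 = 1/3
(α ∧ α) ∨ α = 1/3 ∨ 1/3 = 1/3
~((α ∧ α) ∨ α) = ~1/3 = 2/3
α → α = 1/3 → 1/3 = 1
(α → α) ∧ α = 1 ∧ 1/3 = 1/3
~((α ∧ α) ∨ α) ∧ ((α → α) ∧ α) = 2/3 ∧ 1/3 = 1/3
~(~((α ∧ α) ∨ α) ∧ ((α → α) ∧ α)) = ~1/3 = 2/3
No assignment yields a value below 2/3, so this is the minimum.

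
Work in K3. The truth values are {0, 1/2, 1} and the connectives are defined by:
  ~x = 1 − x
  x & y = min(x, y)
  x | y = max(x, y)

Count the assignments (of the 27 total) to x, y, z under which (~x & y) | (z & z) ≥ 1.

value 1: 11 assignments (counts)
value 1/2: 11 assignments
value 0: 5 assignments
So 11 of the 27 assignments meet the threshold.

11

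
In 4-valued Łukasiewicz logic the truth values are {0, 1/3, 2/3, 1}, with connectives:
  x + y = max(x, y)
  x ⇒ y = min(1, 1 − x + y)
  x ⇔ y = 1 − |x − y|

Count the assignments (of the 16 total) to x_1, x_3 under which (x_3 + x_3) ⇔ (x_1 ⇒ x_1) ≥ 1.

x_1 = 0, x_3 = 0 ↦ 0  <
x_1 = 0, x_3 = 1/3 ↦ 1/3  <
x_1 = 0, x_3 = 2/3 ↦ 2/3  <
x_1 = 0, x_3 = 1 ↦ 1  ≥
x_1 = 1/3, x_3 = 0 ↦ 0  <
x_1 = 1/3, x_3 = 1/3 ↦ 1/3  <
x_1 = 1/3, x_3 = 2/3 ↦ 2/3  <
x_1 = 1/3, x_3 = 1 ↦ 1  ≥
x_1 = 2/3, x_3 = 0 ↦ 0  <
x_1 = 2/3, x_3 = 1/3 ↦ 1/3  <
x_1 = 2/3, x_3 = 2/3 ↦ 2/3  <
x_1 = 2/3, x_3 = 1 ↦ 1  ≥
x_1 = 1, x_3 = 0 ↦ 0  <
x_1 = 1, x_3 = 1/3 ↦ 1/3  <
x_1 = 1, x_3 = 2/3 ↦ 2/3  <
x_1 = 1, x_3 = 1 ↦ 1  ≥
So 4 of the 16 assignments meet the threshold.

4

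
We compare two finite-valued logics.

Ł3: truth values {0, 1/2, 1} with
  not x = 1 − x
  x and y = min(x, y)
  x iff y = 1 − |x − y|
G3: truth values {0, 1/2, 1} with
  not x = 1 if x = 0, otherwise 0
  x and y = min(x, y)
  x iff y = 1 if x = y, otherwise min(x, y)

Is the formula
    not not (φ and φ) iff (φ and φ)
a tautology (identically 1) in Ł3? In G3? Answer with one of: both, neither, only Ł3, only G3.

In Ł3: every assignment gives 1 — tautology.
In G3: at φ = 1/2 the value is 1/2 — not a tautology.

only Ł3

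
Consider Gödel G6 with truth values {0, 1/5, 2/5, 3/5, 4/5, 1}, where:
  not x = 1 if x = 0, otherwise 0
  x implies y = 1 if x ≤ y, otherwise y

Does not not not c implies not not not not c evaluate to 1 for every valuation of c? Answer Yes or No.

No

Counterexample: take c = 0.
not c = not 0 = 1
not not c = not 1 = 0
not not not c = not 0 = 1
not c = not 0 = 1
not not c = not 1 = 0
not not not c = not 0 = 1
not not not not c = not 1 = 0
not not not c implies not not not not c = 1 implies 0 = 0
This gives 0 ≠ 1.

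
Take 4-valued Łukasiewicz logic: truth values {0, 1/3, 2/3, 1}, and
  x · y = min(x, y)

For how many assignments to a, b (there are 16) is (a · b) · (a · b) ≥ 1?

1

a = 0, b = 0 ↦ 0  <
a = 0, b = 1/3 ↦ 0  <
a = 0, b = 2/3 ↦ 0  <
a = 0, b = 1 ↦ 0  <
a = 1/3, b = 0 ↦ 0  <
a = 1/3, b = 1/3 ↦ 1/3  <
a = 1/3, b = 2/3 ↦ 1/3  <
a = 1/3, b = 1 ↦ 1/3  <
a = 2/3, b = 0 ↦ 0  <
a = 2/3, b = 1/3 ↦ 1/3  <
a = 2/3, b = 2/3 ↦ 2/3  <
a = 2/3, b = 1 ↦ 2/3  <
a = 1, b = 0 ↦ 0  <
a = 1, b = 1/3 ↦ 1/3  <
a = 1, b = 2/3 ↦ 2/3  <
a = 1, b = 1 ↦ 1  ≥
So 1 of the 16 assignments meets the threshold.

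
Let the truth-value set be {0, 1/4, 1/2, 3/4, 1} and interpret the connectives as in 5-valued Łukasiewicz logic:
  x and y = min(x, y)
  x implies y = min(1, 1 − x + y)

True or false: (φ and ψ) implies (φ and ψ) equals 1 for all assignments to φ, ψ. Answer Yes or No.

Yes

At φ = 1/4, ψ = 1/4, for instance:
φ and ψ = 1/4 and 1/4 = 1/4
(φ and ψ) implies (φ and ψ) = 1/4 implies 1/4 = 1
and checking the remaining 24 assignments likewise gives ≥ 1 in every case.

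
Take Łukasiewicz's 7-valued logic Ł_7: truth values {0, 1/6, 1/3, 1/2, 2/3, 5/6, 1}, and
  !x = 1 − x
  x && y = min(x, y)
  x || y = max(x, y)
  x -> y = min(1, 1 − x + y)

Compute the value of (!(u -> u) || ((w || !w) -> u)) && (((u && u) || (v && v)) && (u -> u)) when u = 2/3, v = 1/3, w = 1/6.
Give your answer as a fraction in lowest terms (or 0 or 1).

u -> u = 2/3 -> 2/3 = 1
!(u -> u) = !1 = 0
!w = !1/6 = 5/6
w || !w = 1/6 || 5/6 = 5/6
(w || !w) -> u = 5/6 -> 2/3 = 5/6
!(u -> u) || ((w || !w) -> u) = 0 || 5/6 = 5/6
u && u = 2/3 && 2/3 = 2/3
v && v = 1/3 && 1/3 = 1/3
(u && u) || (v && v) = 2/3 || 1/3 = 2/3
u -> u = 2/3 -> 2/3 = 1
((u && u) || (v && v)) && (u -> u) = 2/3 && 1 = 2/3
(!(u -> u) || ((w || !w) -> u)) && (((u && u) || (v && v)) && (u -> u)) = 5/6 && 2/3 = 2/3

2/3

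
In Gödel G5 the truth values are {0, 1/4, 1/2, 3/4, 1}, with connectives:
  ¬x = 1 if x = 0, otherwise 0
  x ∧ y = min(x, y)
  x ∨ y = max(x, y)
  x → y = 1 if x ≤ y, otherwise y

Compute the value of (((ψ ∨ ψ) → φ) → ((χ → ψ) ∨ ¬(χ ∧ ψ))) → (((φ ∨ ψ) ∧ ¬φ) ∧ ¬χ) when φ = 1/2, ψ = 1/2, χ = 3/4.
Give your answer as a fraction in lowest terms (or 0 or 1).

0

ψ ∨ ψ = 1/2 ∨ 1/2 = 1/2
(ψ ∨ ψ) → φ = 1/2 → 1/2 = 1
χ → ψ = 3/4 → 1/2 = 1/2
χ ∧ ψ = 3/4 ∧ 1/2 = 1/2
¬(χ ∧ ψ) = ¬1/2 = 0
(χ → ψ) ∨ ¬(χ ∧ ψ) = 1/2 ∨ 0 = 1/2
((ψ ∨ ψ) → φ) → ((χ → ψ) ∨ ¬(χ ∧ ψ)) = 1 → 1/2 = 1/2
φ ∨ ψ = 1/2 ∨ 1/2 = 1/2
¬φ = ¬1/2 = 0
(φ ∨ ψ) ∧ ¬φ = 1/2 ∧ 0 = 0
¬χ = ¬3/4 = 0
((φ ∨ ψ) ∧ ¬φ) ∧ ¬χ = 0 ∧ 0 = 0
(((ψ ∨ ψ) → φ) → ((χ → ψ) ∨ ¬(χ ∧ ψ))) → (((φ ∨ ψ) ∧ ¬φ) ∧ ¬χ) = 1/2 → 0 = 0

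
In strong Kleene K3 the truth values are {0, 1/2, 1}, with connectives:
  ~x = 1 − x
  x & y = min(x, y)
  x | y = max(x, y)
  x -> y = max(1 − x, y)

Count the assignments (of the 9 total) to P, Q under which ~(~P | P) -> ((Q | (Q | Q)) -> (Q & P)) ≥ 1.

P = 0, Q = 0 ↦ 1  ≥
P = 0, Q = 1/2 ↦ 1  ≥
P = 0, Q = 1 ↦ 1  ≥
P = 1/2, Q = 0 ↦ 1  ≥
P = 1/2, Q = 1/2 ↦ 1/2  <
P = 1/2, Q = 1 ↦ 1/2  <
P = 1, Q = 0 ↦ 1  ≥
P = 1, Q = 1/2 ↦ 1  ≥
P = 1, Q = 1 ↦ 1  ≥
So 7 of the 9 assignments meet the threshold.

7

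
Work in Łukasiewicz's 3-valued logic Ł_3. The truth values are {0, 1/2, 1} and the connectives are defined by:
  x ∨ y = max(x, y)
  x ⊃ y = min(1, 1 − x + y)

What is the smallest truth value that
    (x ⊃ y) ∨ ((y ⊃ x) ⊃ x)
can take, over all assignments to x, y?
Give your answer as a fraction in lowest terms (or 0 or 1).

1/2

Take x = 1/2, y = 0:
x ⊃ y = 1/2 ⊃ 0 = 1/2
y ⊃ x = 0 ⊃ 1/2 = 1
(y ⊃ x) ⊃ x = 1 ⊃ 1/2 = 1/2
(x ⊃ y) ∨ ((y ⊃ x) ⊃ x) = 1/2 ∨ 1/2 = 1/2
No assignment yields a value below 1/2, so this is the minimum.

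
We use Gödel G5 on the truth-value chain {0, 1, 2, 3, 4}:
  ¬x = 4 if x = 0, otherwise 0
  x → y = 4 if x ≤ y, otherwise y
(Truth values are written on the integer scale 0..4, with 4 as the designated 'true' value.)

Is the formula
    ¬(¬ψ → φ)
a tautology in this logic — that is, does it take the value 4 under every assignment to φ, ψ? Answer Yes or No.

Counterexample: take φ = 0, ψ = 1.
¬ψ = ¬1 = 0
¬ψ → φ = 0 → 0 = 4
¬(¬ψ → φ) = ¬4 = 0
This gives 0 ≠ 4.

No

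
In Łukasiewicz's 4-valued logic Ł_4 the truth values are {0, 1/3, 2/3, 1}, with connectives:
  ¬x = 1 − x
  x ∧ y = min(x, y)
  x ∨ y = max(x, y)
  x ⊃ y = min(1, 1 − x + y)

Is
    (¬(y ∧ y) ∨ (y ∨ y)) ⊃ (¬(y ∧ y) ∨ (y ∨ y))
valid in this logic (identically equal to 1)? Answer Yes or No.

y = 0 ↦ 1
y = 1/3 ↦ 1
y = 2/3 ↦ 1
y = 1 ↦ 1
Every assignment gives a value ≥ 1.

Yes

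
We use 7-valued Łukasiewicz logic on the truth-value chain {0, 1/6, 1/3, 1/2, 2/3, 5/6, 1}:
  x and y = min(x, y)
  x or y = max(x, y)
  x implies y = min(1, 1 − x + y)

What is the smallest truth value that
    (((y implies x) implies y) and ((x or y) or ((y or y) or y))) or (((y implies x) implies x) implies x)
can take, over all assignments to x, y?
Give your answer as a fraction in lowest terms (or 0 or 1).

Take x = 0, y = 1/2:
y implies x = 1/2 implies 0 = 1/2
(y implies x) implies y = 1/2 implies 1/2 = 1
x or y = 0 or 1/2 = 1/2
y or y = 1/2 or 1/2 = 1/2
(y or y) or y = 1/2 or 1/2 = 1/2
(x or y) or ((y or y) or y) = 1/2 or 1/2 = 1/2
((y implies x) implies y) and ((x or y) or ((y or y) or y)) = 1 and 1/2 = 1/2
y implies x = 1/2 implies 0 = 1/2
(y implies x) implies x = 1/2 implies 0 = 1/2
((y implies x) implies x) implies x = 1/2 implies 0 = 1/2
(((y implies x) implies y) and ((x or y) or ((y or y) or y))) or (((y implies x) implies x) implies x) = 1/2 or 1/2 = 1/2
No assignment yields a value below 1/2, so this is the minimum.

1/2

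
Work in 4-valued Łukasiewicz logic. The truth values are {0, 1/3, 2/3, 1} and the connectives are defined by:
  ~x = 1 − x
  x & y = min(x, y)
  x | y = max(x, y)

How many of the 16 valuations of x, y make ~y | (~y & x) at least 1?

4

x = 0, y = 0 ↦ 1  ≥
x = 0, y = 1/3 ↦ 2/3  <
x = 0, y = 2/3 ↦ 1/3  <
x = 0, y = 1 ↦ 0  <
x = 1/3, y = 0 ↦ 1  ≥
x = 1/3, y = 1/3 ↦ 2/3  <
x = 1/3, y = 2/3 ↦ 1/3  <
x = 1/3, y = 1 ↦ 0  <
x = 2/3, y = 0 ↦ 1  ≥
x = 2/3, y = 1/3 ↦ 2/3  <
x = 2/3, y = 2/3 ↦ 1/3  <
x = 2/3, y = 1 ↦ 0  <
x = 1, y = 0 ↦ 1  ≥
x = 1, y = 1/3 ↦ 2/3  <
x = 1, y = 2/3 ↦ 1/3  <
x = 1, y = 1 ↦ 0  <
So 4 of the 16 assignments meet the threshold.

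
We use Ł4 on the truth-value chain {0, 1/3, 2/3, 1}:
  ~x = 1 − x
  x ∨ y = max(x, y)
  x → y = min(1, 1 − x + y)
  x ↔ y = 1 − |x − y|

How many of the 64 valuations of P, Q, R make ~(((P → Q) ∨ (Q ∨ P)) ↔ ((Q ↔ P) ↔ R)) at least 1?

6

value 1: 6 assignments (counts)
value 2/3: 13 assignments
value 1/3: 26 assignments
value 0: 19 assignments
So 6 of the 64 assignments meet the threshold.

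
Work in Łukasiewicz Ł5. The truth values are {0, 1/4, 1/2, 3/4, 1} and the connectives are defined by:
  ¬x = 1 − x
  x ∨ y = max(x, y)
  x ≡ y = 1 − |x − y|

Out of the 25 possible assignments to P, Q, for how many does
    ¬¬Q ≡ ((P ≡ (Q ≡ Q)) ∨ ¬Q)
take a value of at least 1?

value 1: 5 assignments (counts)
value 3/4: 4 assignments
value 1/2: 8 assignments
value 1/4: 2 assignments
value 0: 6 assignments
So 5 of the 25 assignments meet the threshold.

5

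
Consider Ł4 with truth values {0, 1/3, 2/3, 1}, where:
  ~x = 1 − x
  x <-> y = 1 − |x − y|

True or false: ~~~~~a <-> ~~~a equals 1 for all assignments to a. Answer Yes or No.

Yes

a = 0 ↦ 1
a = 1/3 ↦ 1
a = 2/3 ↦ 1
a = 1 ↦ 1
Every assignment gives a value ≥ 1.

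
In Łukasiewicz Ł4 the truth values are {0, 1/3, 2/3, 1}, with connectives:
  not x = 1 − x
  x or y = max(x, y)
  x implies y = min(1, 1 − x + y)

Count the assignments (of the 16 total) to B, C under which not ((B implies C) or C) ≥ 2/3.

3

B = 0, C = 0 ↦ 0  <
B = 0, C = 1/3 ↦ 0  <
B = 0, C = 2/3 ↦ 0  <
B = 0, C = 1 ↦ 0  <
B = 1/3, C = 0 ↦ 1/3  <
B = 1/3, C = 1/3 ↦ 0  <
B = 1/3, C = 2/3 ↦ 0  <
B = 1/3, C = 1 ↦ 0  <
B = 2/3, C = 0 ↦ 2/3  ≥
B = 2/3, C = 1/3 ↦ 1/3  <
B = 2/3, C = 2/3 ↦ 0  <
B = 2/3, C = 1 ↦ 0  <
B = 1, C = 0 ↦ 1  ≥
B = 1, C = 1/3 ↦ 2/3  ≥
B = 1, C = 2/3 ↦ 1/3  <
B = 1, C = 1 ↦ 0  <
So 3 of the 16 assignments meet the threshold.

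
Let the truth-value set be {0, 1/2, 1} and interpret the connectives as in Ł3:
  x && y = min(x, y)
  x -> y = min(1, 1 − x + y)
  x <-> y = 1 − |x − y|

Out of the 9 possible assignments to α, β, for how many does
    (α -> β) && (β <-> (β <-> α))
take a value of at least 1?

α = 0, β = 0 ↦ 0  <
α = 0, β = 1/2 ↦ 1  ≥
α = 0, β = 1 ↦ 0  <
α = 1/2, β = 0 ↦ 1/2  <
α = 1/2, β = 1/2 ↦ 1/2  <
α = 1/2, β = 1 ↦ 1/2  <
α = 1, β = 0 ↦ 0  <
α = 1, β = 1/2 ↦ 1/2  <
α = 1, β = 1 ↦ 1  ≥
So 2 of the 9 assignments meet the threshold.

2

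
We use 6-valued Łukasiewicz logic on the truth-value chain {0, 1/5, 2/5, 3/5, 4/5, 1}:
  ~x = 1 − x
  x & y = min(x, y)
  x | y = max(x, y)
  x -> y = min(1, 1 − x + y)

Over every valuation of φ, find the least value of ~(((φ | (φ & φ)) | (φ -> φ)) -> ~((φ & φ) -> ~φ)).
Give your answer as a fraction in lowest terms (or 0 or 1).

Take φ = 1:
φ & φ = 1 & 1 = 1
φ | (φ & φ) = 1 | 1 = 1
φ -> φ = 1 -> 1 = 1
(φ | (φ & φ)) | (φ -> φ) = 1 | 1 = 1
φ & φ = 1 & 1 = 1
~φ = ~1 = 0
(φ & φ) -> ~φ = 1 -> 0 = 0
~((φ & φ) -> ~φ) = ~0 = 1
((φ | (φ & φ)) | (φ -> φ)) -> ~((φ & φ) -> ~φ) = 1 -> 1 = 1
~(((φ | (φ & φ)) | (φ -> φ)) -> ~((φ & φ) -> ~φ)) = ~1 = 0
No assignment yields a value below 0, so this is the minimum.

0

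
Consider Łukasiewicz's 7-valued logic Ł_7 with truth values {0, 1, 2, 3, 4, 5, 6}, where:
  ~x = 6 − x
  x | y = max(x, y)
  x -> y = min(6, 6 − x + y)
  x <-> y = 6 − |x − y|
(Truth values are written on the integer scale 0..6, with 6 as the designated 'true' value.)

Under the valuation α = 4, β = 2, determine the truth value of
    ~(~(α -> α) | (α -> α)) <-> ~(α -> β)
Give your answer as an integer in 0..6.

4

α -> α = 4 -> 4 = 6
~(α -> α) = ~6 = 0
α -> α = 4 -> 4 = 6
~(α -> α) | (α -> α) = 0 | 6 = 6
~(~(α -> α) | (α -> α)) = ~6 = 0
α -> β = 4 -> 2 = 4
~(α -> β) = ~4 = 2
~(~(α -> α) | (α -> α)) <-> ~(α -> β) = 0 <-> 2 = 4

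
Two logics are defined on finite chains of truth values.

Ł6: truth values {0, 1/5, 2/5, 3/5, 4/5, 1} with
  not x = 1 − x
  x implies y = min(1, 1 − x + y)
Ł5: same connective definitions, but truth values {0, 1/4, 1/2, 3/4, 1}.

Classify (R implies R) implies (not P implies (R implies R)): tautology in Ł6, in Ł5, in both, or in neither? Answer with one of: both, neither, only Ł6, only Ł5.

In Ł6: every assignment gives 1 — tautology.
In Ł5: every assignment gives 1 — tautology.

both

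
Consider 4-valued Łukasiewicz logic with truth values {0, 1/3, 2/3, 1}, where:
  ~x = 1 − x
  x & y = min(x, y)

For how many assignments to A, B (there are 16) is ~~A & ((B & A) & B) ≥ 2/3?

A = 0, B = 0 ↦ 0  <
A = 0, B = 1/3 ↦ 0  <
A = 0, B = 2/3 ↦ 0  <
A = 0, B = 1 ↦ 0  <
A = 1/3, B = 0 ↦ 0  <
A = 1/3, B = 1/3 ↦ 1/3  <
A = 1/3, B = 2/3 ↦ 1/3  <
A = 1/3, B = 1 ↦ 1/3  <
A = 2/3, B = 0 ↦ 0  <
A = 2/3, B = 1/3 ↦ 1/3  <
A = 2/3, B = 2/3 ↦ 2/3  ≥
A = 2/3, B = 1 ↦ 2/3  ≥
A = 1, B = 0 ↦ 0  <
A = 1, B = 1/3 ↦ 1/3  <
A = 1, B = 2/3 ↦ 2/3  ≥
A = 1, B = 1 ↦ 1  ≥
So 4 of the 16 assignments meet the threshold.

4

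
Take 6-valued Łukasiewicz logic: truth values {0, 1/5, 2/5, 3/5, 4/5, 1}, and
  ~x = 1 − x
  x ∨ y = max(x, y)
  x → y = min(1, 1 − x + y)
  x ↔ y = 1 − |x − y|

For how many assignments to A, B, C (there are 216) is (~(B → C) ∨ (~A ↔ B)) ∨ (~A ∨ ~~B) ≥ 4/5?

value 1: 96 assignments (counts)
value 4/5: 84 assignments (counts)
value 3/5: 36 assignments
So 180 of the 216 assignments meet the threshold.

180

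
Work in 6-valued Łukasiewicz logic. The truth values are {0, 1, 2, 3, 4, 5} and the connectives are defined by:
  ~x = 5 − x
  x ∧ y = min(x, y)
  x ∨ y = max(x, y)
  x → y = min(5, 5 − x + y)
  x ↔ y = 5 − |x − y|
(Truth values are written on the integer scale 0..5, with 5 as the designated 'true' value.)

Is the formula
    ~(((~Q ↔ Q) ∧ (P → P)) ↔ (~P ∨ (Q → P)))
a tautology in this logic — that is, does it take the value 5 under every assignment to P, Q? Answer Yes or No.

Counterexample: take P = 0, Q = 1.
~Q = ~1 = 4
~Q ↔ Q = 4 ↔ 1 = 2
P → P = 0 → 0 = 5
(~Q ↔ Q) ∧ (P → P) = 2 ∧ 5 = 2
~P = ~0 = 5
Q → P = 1 → 0 = 4
~P ∨ (Q → P) = 5 ∨ 4 = 5
((~Q ↔ Q) ∧ (P → P)) ↔ (~P ∨ (Q → P)) = 2 ↔ 5 = 2
~(((~Q ↔ Q) ∧ (P → P)) ↔ (~P ∨ (Q → P))) = ~2 = 3
This gives 3 ≠ 5.

No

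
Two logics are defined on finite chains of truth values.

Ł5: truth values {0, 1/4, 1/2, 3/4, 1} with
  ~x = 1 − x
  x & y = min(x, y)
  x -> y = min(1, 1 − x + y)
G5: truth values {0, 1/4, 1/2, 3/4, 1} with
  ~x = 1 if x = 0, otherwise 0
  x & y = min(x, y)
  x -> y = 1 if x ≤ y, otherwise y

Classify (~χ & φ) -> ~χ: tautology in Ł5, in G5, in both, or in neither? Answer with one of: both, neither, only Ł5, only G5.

In Ł5: every assignment gives 1 — tautology.
In G5: every assignment gives 1 — tautology.

both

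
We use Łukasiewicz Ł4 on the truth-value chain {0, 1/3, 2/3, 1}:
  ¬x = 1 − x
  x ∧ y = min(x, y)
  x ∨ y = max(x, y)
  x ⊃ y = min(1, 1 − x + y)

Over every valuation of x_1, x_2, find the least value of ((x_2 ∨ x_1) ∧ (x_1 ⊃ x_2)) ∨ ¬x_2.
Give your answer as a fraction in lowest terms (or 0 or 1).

Take x_1 = 0, x_2 = 1/3:
x_2 ∨ x_1 = 1/3 ∨ 0 = 1/3
x_1 ⊃ x_2 = 0 ⊃ 1/3 = 1
(x_2 ∨ x_1) ∧ (x_1 ⊃ x_2) = 1/3 ∧ 1 = 1/3
¬x_2 = ¬1/3 = 2/3
((x_2 ∨ x_1) ∧ (x_1 ⊃ x_2)) ∨ ¬x_2 = 1/3 ∨ 2/3 = 2/3
No assignment yields a value below 2/3, so this is the minimum.

2/3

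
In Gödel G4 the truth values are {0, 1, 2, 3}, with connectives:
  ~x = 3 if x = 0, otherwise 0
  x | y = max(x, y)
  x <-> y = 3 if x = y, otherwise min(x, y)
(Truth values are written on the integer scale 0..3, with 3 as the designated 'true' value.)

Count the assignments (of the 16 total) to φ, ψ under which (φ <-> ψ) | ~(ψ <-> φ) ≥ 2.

φ = 0, ψ = 0 ↦ 3  ≥
φ = 0, ψ = 1 ↦ 3  ≥
φ = 0, ψ = 2 ↦ 3  ≥
φ = 0, ψ = 3 ↦ 3  ≥
φ = 1, ψ = 0 ↦ 3  ≥
φ = 1, ψ = 1 ↦ 3  ≥
φ = 1, ψ = 2 ↦ 1  <
φ = 1, ψ = 3 ↦ 1  <
φ = 2, ψ = 0 ↦ 3  ≥
φ = 2, ψ = 1 ↦ 1  <
φ = 2, ψ = 2 ↦ 3  ≥
φ = 2, ψ = 3 ↦ 2  ≥
φ = 3, ψ = 0 ↦ 3  ≥
φ = 3, ψ = 1 ↦ 1  <
φ = 3, ψ = 2 ↦ 2  ≥
φ = 3, ψ = 3 ↦ 3  ≥
So 12 of the 16 assignments meet the threshold.

12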